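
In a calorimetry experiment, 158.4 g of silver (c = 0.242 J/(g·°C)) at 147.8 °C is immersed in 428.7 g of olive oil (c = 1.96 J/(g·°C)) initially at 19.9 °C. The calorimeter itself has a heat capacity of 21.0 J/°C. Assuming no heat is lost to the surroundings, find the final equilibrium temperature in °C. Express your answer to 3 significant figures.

T_f = 25.4 °C

Heat lost by silver = heat gained by olive oil + calorimeter.
(158.4)(0.242)(147.8 − T) = [(428.7)(1.96) + 21.0](T − 19.9)
38.3328 (147.8 − T) = 861.252 (T − 19.9)
5665.6 − 38.3328 T = 861.252 T − 17139
22804.6 = 899.5848 T
T = 25.35 °C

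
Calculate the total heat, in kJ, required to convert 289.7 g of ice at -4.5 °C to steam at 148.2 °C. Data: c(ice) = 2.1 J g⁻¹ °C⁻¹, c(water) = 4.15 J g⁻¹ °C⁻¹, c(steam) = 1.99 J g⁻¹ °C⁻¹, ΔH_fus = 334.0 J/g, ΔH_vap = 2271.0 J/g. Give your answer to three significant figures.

q = 905 kJ

q1 (heat ice -4.5→0.0 °C): 289.7 × 2.1 × 4.5 = 2738 J
q2 (melt at 0 °C): 289.7 × 334.0 = 96760 J
q3 (heat water 0.0→100.0 °C): 289.7 × 4.15 × 100.0 = 120226 J
q4 (vaporize at 100 °C): 289.7 × 2271.0 = 657909 J
q5 (heat steam 100.0→148.2 °C): 289.7 × 1.99 × 48.2 = 27787 J
Total: 2738 + 96760 + 120226 + 657909 + 27787 = 905420 J = 905 kJ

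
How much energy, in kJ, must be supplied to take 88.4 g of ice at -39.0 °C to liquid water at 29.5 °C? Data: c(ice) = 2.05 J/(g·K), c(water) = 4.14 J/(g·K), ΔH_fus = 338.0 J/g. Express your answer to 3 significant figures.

q = 47.7 kJ

q1 (heat ice -39.0→0.0 °C): 88.4 × 2.05 × 39.0 = 7068 J
q2 (melt at 0 °C): 88.4 × 338.0 = 29879 J
q3 (heat water 0.0→29.5 °C): 88.4 × 4.14 × 29.5 = 10796 J
Total: 7068 + 29879 + 10796 = 47743 J = 47.7 kJ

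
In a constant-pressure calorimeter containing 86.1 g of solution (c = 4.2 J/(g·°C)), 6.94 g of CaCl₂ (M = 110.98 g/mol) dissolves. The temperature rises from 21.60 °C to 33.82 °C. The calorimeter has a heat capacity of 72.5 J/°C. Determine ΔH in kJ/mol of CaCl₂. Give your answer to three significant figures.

|ΔT| = |33.82 − 21.60| = 12.22 °C
|q_surr| = (86.1 × 4.2 + 72.5) × 12.22 = 434.12 × 12.22 = 5305 J
n(CaCl₂) = 6.94 / 110.98 = 0.06253 mol
Temperature rose, so q_rxn = −|q_surr| = -5.305 kJ
ΔH = q_rxn / n = -84.84 kJ/mol

ΔH = -84.8 kJ/mol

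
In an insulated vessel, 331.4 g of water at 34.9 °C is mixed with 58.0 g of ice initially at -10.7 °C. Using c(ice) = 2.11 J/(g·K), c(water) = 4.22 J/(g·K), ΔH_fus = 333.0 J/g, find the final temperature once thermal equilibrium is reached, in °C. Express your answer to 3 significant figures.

T_f = 17.2 °C

Heat to bring ice to 0 °C and melt it: q₁ = 58.0×2.11×10.7 + 58.0×333.0 = 20623 J
Heat the water can supply cooling to 0 °C: 331.4×4.22×34.9 = 48807.9 J > q₁, so all ice melts.
Energy balance: 331.4×4.22×(34.9 − T) = 20623 + 58.0×4.22×(T − 0)
1398.508(34.9 − T) = 20623 + 244.76 T
48807.9 − 20623 = 1643.268 T
T = 28184.9 / 1643.268 = 17.15 °C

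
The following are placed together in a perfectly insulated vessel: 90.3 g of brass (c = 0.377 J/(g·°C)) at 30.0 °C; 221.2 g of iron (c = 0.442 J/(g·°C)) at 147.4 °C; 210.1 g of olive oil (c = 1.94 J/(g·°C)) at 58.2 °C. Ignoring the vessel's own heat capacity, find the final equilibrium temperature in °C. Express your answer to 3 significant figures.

Σ mᵢcᵢ(T − Tᵢ) = 0  ⇒  T = Σ mᵢcᵢTᵢ / Σ mᵢcᵢ
Σ mᵢcᵢ = 90.3×0.377 + 221.2×0.442 + 210.1×1.94 = 539.4075
Σ mᵢcᵢTᵢ = 34.0431×30.0 + 97.7704×147.4 + 407.594×58.2 = 39155
T = 39155 / 539.4075 = 72.59 °C

T_f = 72.6 °C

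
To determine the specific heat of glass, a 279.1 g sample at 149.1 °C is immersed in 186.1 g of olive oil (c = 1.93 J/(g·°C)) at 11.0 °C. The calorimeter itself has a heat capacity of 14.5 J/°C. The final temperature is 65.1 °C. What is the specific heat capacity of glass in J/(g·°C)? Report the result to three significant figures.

c = 0.862 J/(g·°C)

q_gained = (186.1 × 1.93 + 14.5) × (65.1 − 11.0) = 20220 J
q_lost = 279.1 × c × (149.1 − 65.1) = 23444.4 c
Set equal: c = 20220 / 23444.4 = 0.862 J/(g·°C)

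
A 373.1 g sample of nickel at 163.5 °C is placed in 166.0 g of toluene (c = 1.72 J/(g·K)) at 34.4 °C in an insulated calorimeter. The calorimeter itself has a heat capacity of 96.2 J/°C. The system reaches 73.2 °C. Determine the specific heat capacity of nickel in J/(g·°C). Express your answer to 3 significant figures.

q_gained = (166.0 × 1.72 + 96.2) × (73.2 − 34.4) = 14810 J
q_lost = 373.1 × c × (163.5 − 73.2) = 33690.93 c
Set equal: c = 14810 / 33690.93 = 0.440 J/(g·°C)

c = 0.440 J/(g·°C)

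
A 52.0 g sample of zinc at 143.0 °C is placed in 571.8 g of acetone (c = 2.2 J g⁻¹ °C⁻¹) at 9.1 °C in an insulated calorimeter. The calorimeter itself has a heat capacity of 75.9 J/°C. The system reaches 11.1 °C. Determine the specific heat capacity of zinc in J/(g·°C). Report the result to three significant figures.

c = 0.389 J/(g·°C)

q_gained = (571.8 × 2.2 + 75.9) × (11.1 − 9.1) = 2668 J
q_lost = 52.0 × c × (143.0 − 11.1) = 6858.8 c
Set equal: c = 2668 / 6858.8 = 0.389 J/(g·°C)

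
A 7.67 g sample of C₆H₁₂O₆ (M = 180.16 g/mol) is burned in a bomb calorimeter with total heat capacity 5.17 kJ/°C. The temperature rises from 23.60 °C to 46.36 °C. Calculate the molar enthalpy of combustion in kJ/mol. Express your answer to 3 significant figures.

ΔH = -2760 kJ/mol

ΔT = 46.36 − 23.60 = 22.76 °C
q_cal = C_cal × ΔT = 5.17 × 22.76 = 117.6692 kJ
n = 7.67 / 180.16 = 0.04257 mol
q_rxn = −q_cal = -117.6692 kJ
ΔH = -117.6692 / 0.04257 = -2764 kJ/mol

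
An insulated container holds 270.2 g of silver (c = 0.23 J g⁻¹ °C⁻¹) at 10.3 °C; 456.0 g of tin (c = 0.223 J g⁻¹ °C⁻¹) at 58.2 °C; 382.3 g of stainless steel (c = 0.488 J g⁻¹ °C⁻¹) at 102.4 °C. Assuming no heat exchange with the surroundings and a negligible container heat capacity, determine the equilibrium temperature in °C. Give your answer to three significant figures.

Σ mᵢcᵢ(T − Tᵢ) = 0  ⇒  T = Σ mᵢcᵢTᵢ / Σ mᵢcᵢ
Σ mᵢcᵢ = 270.2×0.23 + 456.0×0.223 + 382.3×0.488 = 350.3964
Σ mᵢcᵢTᵢ = 62.146×10.3 + 101.688×58.2 + 186.5624×102.4 = 25662
T = 25662 / 350.3964 = 73.24 °C

T_f = 73.2 °C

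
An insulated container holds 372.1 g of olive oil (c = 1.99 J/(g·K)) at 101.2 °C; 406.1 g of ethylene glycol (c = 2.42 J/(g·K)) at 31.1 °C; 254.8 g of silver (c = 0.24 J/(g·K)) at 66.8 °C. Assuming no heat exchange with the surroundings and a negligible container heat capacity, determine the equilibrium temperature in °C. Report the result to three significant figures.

Σ mᵢcᵢ(T − Tᵢ) = 0  ⇒  T = Σ mᵢcᵢTᵢ / Σ mᵢcᵢ
Σ mᵢcᵢ = 372.1×1.99 + 406.1×2.42 + 254.8×0.24 = 1784.393
Σ mᵢcᵢTᵢ = 740.479×101.2 + 982.762×31.1 + 61.152×66.8 = 109590
T = 109590 / 1784.393 = 61.42 °C

T_f = 61.4 °C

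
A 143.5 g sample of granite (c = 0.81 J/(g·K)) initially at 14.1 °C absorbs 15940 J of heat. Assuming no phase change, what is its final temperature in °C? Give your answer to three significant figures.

ΔT = q / (m c) = 15940 / (143.5 × 0.81) = 137.1 °C
T_f = 14.1 + 137.1 = 151.2 °C

T_f = 151 °C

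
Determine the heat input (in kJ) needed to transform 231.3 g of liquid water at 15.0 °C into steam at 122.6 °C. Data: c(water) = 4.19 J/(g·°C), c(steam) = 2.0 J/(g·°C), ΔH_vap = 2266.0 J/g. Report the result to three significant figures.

q1 (heat water 15.0→100.0 °C): 231.3 × 4.19 × 85.0 = 82377 J
q2 (vaporize at 100 °C): 231.3 × 2266.0 = 524126 J
q3 (heat steam 100.0→122.6 °C): 231.3 × 2.0 × 22.6 = 10455 J
Total: 82377 + 524126 + 10455 = 616958 J = 617 kJ

q = 617 kJ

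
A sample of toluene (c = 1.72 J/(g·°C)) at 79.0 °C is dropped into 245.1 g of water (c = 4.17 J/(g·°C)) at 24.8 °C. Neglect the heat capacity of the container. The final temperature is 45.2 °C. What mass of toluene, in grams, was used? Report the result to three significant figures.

m = 359 g

q_gained = (245.1 × 4.17) × (45.2 − 24.8) = 20850 J
q_lost = m × 1.72 × (79.0 − 45.2) = 58.136 m
m = 20850 / 58.136 = 359 g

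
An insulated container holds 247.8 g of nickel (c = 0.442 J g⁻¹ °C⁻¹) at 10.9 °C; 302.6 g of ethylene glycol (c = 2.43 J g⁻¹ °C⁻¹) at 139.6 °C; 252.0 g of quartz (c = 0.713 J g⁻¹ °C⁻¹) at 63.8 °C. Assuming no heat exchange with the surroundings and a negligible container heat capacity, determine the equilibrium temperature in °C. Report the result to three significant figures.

T_f = 113 °C

Σ mᵢcᵢ(T − Tᵢ) = 0  ⇒  T = Σ mᵢcᵢTᵢ / Σ mᵢcᵢ
Σ mᵢcᵢ = 247.8×0.442 + 302.6×2.43 + 252.0×0.713 = 1024.5216
Σ mᵢcᵢTᵢ = 109.5276×10.9 + 735.318×139.6 + 179.676×63.8 = 115310
T = 115310 / 1024.5216 = 112.6 °C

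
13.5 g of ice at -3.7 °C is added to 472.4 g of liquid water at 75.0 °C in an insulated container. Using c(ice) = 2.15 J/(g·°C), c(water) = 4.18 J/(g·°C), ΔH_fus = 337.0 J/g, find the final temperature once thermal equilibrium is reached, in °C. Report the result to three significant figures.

T_f = 70.6 °C

Heat to bring ice to 0 °C and melt it: q₁ = 13.5×2.15×3.7 + 13.5×337.0 = 4656.9 J
Heat the water can supply cooling to 0 °C: 472.4×4.18×75.0 = 148097 J > q₁, so all ice melts.
Energy balance: 472.4×4.18×(75.0 − T) = 4656.9 + 13.5×4.18×(T − 0)
1974.632(75.0 − T) = 4656.9 + 56.43 T
148097 − 4656.9 = 2031.062 T
T = 143440.1 / 2031.062 = 70.62 °C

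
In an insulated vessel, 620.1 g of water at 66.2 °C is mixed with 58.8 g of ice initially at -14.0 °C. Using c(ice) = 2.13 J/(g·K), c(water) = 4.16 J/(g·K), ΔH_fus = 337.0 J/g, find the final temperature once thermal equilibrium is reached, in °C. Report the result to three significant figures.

Heat to bring ice to 0 °C and melt it: q₁ = 58.8×2.13×14.0 + 58.8×337.0 = 21569 J
Heat the water can supply cooling to 0 °C: 620.1×4.16×66.2 = 170771 J > q₁, so all ice melts.
Energy balance: 620.1×4.16×(66.2 − T) = 21569 + 58.8×4.16×(T − 0)
2579.616(66.2 − T) = 21569 + 244.608 T
170771 − 21569 = 2824.224 T
T = 149202 / 2824.224 = 52.83 °C

T_f = 52.8 °C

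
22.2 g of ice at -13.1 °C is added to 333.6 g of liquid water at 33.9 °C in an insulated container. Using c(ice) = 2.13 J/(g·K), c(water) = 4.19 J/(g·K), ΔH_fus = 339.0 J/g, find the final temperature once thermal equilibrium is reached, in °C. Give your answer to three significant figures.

T_f = 26.3 °C

Heat to bring ice to 0 °C and melt it: q₁ = 22.2×2.13×13.1 + 22.2×339.0 = 8145.2 J
Heat the water can supply cooling to 0 °C: 333.6×4.19×33.9 = 47384.9 J > q₁, so all ice melts.
Energy balance: 333.6×4.19×(33.9 − T) = 8145.2 + 22.2×4.19×(T − 0)
1397.784(33.9 − T) = 8145.2 + 93.018 T
47384.9 − 8145.2 = 1490.802 T
T = 39239.7 / 1490.802 = 26.32 °C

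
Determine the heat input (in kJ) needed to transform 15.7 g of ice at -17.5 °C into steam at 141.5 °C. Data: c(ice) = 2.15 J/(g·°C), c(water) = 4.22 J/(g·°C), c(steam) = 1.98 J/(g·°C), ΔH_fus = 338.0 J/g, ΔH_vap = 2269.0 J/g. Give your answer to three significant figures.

q = 49.4 kJ

q1 (heat ice -17.5→0.0 °C): 15.7 × 2.15 × 17.5 = 591 J
q2 (melt at 0 °C): 15.7 × 338.0 = 5307 J
q3 (heat water 0.0→100.0 °C): 15.7 × 4.22 × 100.0 = 6625 J
q4 (vaporize at 100 °C): 15.7 × 2269.0 = 35623 J
q5 (heat steam 100.0→141.5 °C): 15.7 × 1.98 × 41.5 = 1290 J
Total: 591 + 5307 + 6625 + 35623 + 1290 = 49436 J = 49.4 kJ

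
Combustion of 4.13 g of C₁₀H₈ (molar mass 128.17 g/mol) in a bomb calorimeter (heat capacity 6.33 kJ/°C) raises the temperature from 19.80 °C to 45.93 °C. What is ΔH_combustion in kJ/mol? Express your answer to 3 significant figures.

ΔT = 45.93 − 19.80 = 26.13 °C
q_cal = C_cal × ΔT = 6.33 × 26.13 = 165.4029 kJ
n = 4.13 / 128.17 = 0.03222 mol
q_rxn = −q_cal = -165.4029 kJ
ΔH = -165.4029 / 0.03222 = -5134 kJ/mol

ΔH = -5130 kJ/mol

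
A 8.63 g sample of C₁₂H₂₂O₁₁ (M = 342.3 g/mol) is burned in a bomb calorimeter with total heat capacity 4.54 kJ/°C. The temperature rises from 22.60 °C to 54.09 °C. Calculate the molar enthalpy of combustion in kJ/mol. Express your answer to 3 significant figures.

ΔH = -5670 kJ/mol

ΔT = 54.09 − 22.60 = 31.49 °C
q_cal = C_cal × ΔT = 4.54 × 31.49 = 142.9646 kJ
n = 8.63 / 342.3 = 0.02521 mol
q_rxn = −q_cal = -142.9646 kJ
ΔH = -142.9646 / 0.02521 = -5671 kJ/mol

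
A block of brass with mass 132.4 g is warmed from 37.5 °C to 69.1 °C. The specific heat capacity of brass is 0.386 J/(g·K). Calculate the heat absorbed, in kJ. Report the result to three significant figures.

q = 1.61 kJ

q = m c ΔT = 132.4 × 0.386 × (69.1 − 37.5)
q = 132.4 × 0.386 × 31.6 = 1614.96 J = 1.61 kJ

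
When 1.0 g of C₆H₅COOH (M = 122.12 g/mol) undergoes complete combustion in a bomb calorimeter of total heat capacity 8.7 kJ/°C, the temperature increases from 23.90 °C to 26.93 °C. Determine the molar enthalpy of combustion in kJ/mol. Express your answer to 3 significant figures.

ΔT = 26.93 − 23.90 = 3.03 °C
q_cal = C_cal × ΔT = 8.7 × 3.03 = 26.361 kJ
n = 1.0 / 122.12 = 0.008189 mol
q_rxn = −q_cal = -26.361 kJ
ΔH = -26.361 / 0.008189 = -3219 kJ/mol

ΔH = -3220 kJ/mol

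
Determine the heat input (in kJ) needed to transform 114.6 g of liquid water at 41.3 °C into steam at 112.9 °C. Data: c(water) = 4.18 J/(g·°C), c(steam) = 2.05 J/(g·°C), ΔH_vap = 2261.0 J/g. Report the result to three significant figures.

q = 290 kJ

q1 (heat water 41.3→100.0 °C): 114.6 × 4.18 × 58.7 = 28119 J
q2 (vaporize at 100 °C): 114.6 × 2261.0 = 259111 J
q3 (heat steam 100.0→112.9 °C): 114.6 × 2.05 × 12.9 = 3031 J
Total: 28119 + 259111 + 3031 = 290261 J = 290 kJ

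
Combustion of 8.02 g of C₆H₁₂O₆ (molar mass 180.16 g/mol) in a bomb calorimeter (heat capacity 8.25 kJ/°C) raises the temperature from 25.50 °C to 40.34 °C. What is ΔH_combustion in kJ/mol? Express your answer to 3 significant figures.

ΔT = 40.34 − 25.50 = 14.84 °C
q_cal = C_cal × ΔT = 8.25 × 14.84 = 122.43 kJ
n = 8.02 / 180.16 = 0.04452 mol
q_rxn = −q_cal = -122.43 kJ
ΔH = -122.43 / 0.04452 = -2750 kJ/mol

ΔH = -2750 kJ/mol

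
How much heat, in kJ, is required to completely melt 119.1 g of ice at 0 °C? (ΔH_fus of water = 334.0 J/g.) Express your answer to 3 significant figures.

q = m × ΔH_fus = 119.1 × 334.0 = 39780 J = 39.8 kJ

q = 39.8 kJ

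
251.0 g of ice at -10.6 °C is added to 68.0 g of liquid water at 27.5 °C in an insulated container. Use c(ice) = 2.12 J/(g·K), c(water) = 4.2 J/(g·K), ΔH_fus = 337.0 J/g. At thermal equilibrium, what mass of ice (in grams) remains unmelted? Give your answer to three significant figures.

m_ice remaining = 244 g

Heat to warm all ice to 0 °C: 251.0×2.12×10.6 = 5640.5 J
Heat released by water cooling to 0 °C: 68.0×4.2×27.5 = 7854.0 J
7854.0 J < 5640.5 + 251.0×337.0 = 90227.5 J, so not all ice melts; final T = 0 °C.
Heat left for melting: 7854.0 − 5640.5 = 2213.5 J
Mass melted = 2213.5 / 337.0 = 6.568 g
Ice remaining = 251.0 − 6.568 = 244.432 g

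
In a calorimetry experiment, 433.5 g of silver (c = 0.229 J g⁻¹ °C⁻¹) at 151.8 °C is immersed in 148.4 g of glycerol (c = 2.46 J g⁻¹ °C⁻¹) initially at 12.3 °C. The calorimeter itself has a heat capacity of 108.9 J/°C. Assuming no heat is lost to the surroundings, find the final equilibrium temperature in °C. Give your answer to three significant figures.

Heat lost by silver = heat gained by glycerol + calorimeter.
(433.5)(0.229)(151.8 − T) = [(148.4)(2.46) + 108.9](T − 12.3)
99.2715 (151.8 − T) = 473.964 (T − 12.3)
15069 − 99.2715 T = 473.964 T − 5829.8
20898.8 = 573.2355 T
T = 36.46 °C

T_f = 36.5 °C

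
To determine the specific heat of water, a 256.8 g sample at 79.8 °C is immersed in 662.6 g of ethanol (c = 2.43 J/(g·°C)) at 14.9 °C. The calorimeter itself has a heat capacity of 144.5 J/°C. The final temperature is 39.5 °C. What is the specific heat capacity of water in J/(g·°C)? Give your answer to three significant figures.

c = 4.17 J/(g·°C)

q_gained = (662.6 × 2.43 + 144.5) × (39.5 − 14.9) = 43160 J
q_lost = 256.8 × c × (79.8 − 39.5) = 10349.04 c
Set equal: c = 43160 / 10349.04 = 4.17 J/(g·°C)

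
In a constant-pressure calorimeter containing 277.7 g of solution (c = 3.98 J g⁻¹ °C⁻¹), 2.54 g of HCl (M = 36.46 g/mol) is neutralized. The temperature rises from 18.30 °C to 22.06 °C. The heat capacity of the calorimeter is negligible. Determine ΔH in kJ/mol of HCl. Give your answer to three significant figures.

|ΔT| = |22.06 − 18.30| = 3.76 °C
|q_surr| = (277.7 × 3.98) × 3.76 = 1105.246 × 3.76 = 4156 J
n(HCl) = 2.54 / 36.46 = 0.06967 mol
Temperature rose, so q_rxn = −|q_surr| = -4.156 kJ
ΔH = q_rxn / n = -59.65 kJ/mol

ΔH = -59.7 kJ/mol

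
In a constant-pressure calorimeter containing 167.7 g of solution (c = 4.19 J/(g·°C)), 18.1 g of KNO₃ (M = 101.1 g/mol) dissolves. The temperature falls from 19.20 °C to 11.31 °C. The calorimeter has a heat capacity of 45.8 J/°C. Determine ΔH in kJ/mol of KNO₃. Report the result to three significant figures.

ΔH = 33.0 kJ/mol

|ΔT| = |11.31 − 19.20| = 7.89 °C
|q_surr| = (167.7 × 4.19 + 45.8) × 7.89 = 748.463 × 7.89 = 5905 J
n(KNO₃) = 18.1 / 101.1 = 0.1790 mol
Temperature fell, so q_rxn = +|q_surr| = 5.905 kJ
ΔH = q_rxn / n = 32.99 kJ/mol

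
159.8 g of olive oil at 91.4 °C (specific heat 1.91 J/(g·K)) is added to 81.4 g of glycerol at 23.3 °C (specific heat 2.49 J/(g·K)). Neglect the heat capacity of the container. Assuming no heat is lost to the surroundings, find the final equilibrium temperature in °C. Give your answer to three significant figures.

T_f = 64.2 °C

Heat lost by olive oil = heat gained by glycerol.
(159.8)(1.91)(91.4 − T) = (81.4)(2.49)(T − 23.3)
305.218 (91.4 − T) = 202.686 (T − 23.3)
27897 − 305.218 T = 202.686 T − 4722.6
32619.6 = 507.904 T
T = 64.22 °C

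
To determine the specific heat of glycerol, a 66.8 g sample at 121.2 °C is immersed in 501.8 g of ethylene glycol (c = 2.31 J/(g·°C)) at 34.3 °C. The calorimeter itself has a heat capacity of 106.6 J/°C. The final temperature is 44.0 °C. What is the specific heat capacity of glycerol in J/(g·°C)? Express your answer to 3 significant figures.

c = 2.38 J/(g·°C)

q_gained = (501.8 × 2.31 + 106.6) × (44.0 − 34.3) = 12280 J
q_lost = 66.8 × c × (121.2 − 44.0) = 5156.96 c
Set equal: c = 12280 / 5156.96 = 2.38 J/(g·°C)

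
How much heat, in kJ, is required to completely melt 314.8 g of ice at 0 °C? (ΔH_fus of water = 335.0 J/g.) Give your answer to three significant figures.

q = 105 kJ

q = m × ΔH_fus = 314.8 × 335.0 = 105460 J = 105 kJ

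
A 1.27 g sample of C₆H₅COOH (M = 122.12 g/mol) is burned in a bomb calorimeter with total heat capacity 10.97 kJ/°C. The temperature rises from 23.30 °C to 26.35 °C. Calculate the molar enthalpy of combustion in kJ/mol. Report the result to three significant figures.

ΔH = -3220 kJ/mol

ΔT = 26.35 − 23.30 = 3.05 °C
q_cal = C_cal × ΔT = 10.97 × 3.05 = 33.4585 kJ
n = 1.27 / 122.12 = 0.01040 mol
q_rxn = −q_cal = -33.4585 kJ
ΔH = -33.4585 / 0.01040 = -3217 kJ/mol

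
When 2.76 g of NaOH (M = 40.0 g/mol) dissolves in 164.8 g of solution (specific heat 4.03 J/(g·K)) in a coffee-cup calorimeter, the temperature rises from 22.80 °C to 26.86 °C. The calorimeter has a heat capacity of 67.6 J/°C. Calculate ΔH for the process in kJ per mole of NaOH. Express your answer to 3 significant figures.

|ΔT| = |26.86 − 22.80| = 4.06 °C
|q_surr| = (164.8 × 4.03 + 67.6) × 4.06 = 731.744 × 4.06 = 2971 J
n(NaOH) = 2.76 / 40.0 = 0.06900 mol
Temperature rose, so q_rxn = −|q_surr| = -2.971 kJ
ΔH = q_rxn / n = -43.06 kJ/mol

ΔH = -43.1 kJ/mol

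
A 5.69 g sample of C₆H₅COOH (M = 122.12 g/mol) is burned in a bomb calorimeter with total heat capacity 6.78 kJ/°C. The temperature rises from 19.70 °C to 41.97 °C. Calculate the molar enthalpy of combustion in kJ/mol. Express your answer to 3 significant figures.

ΔH = -3240 kJ/mol

ΔT = 41.97 − 19.70 = 22.27 °C
q_cal = C_cal × ΔT = 6.78 × 22.27 = 150.9906 kJ
n = 5.69 / 122.12 = 0.04659 mol
q_rxn = −q_cal = -150.9906 kJ
ΔH = -150.9906 / 0.04659 = -3241 kJ/mol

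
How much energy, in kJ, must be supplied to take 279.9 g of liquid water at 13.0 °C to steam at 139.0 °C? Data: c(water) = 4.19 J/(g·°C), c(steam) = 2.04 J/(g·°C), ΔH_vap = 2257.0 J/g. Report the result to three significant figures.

q = 756 kJ

q1 (heat water 13.0→100.0 °C): 279.9 × 4.19 × 87.0 = 102032 J
q2 (vaporize at 100 °C): 279.9 × 2257.0 = 631734 J
q3 (heat steam 100.0→139.0 °C): 279.9 × 2.04 × 39.0 = 22269 J
Total: 102032 + 631734 + 22269 = 756035 J = 756 kJ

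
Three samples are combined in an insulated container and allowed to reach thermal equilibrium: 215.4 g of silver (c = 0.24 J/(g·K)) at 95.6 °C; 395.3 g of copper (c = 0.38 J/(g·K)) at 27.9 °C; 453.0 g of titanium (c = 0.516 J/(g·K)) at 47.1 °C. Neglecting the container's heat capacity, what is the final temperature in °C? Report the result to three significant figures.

Σ mᵢcᵢ(T − Tᵢ) = 0  ⇒  T = Σ mᵢcᵢTᵢ / Σ mᵢcᵢ
Σ mᵢcᵢ = 215.4×0.24 + 395.3×0.38 + 453.0×0.516 = 435.658
Σ mᵢcᵢTᵢ = 51.696×95.6 + 150.214×27.9 + 233.748×47.1 = 20143
T = 20143 / 435.658 = 46.24 °C

T_f = 46.2 °C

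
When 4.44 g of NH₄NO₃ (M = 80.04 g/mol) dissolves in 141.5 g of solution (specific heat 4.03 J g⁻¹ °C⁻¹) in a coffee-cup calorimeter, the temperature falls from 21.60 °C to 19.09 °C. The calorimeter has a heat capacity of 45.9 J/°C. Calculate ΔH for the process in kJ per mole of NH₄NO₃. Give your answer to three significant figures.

|ΔT| = |19.09 − 21.60| = 2.51 °C
|q_surr| = (141.5 × 4.03 + 45.9) × 2.51 = 616.145 × 2.51 = 1547 J
n(NH₄NO₃) = 4.44 / 80.04 = 0.05547 mol
Temperature fell, so q_rxn = +|q_surr| = 1.547 kJ
ΔH = q_rxn / n = 27.89 kJ/mol

ΔH = 27.9 kJ/mol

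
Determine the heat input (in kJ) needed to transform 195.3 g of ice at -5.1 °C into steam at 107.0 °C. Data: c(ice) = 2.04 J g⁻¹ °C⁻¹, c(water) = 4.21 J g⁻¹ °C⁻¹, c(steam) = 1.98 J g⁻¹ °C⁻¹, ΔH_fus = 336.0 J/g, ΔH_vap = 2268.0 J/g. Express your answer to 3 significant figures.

q1 (heat ice -5.1→0.0 °C): 195.3 × 2.04 × 5.1 = 2032 J
q2 (melt at 0 °C): 195.3 × 336.0 = 65621 J
q3 (heat water 0.0→100.0 °C): 195.3 × 4.21 × 100.0 = 82221 J
q4 (vaporize at 100 °C): 195.3 × 2268.0 = 442940 J
q5 (heat steam 100.0→107.0 °C): 195.3 × 1.98 × 7.0 = 2707 J
Total: 2032 + 65621 + 82221 + 442940 + 2707 = 595521 J = 596 kJ

q = 596 kJ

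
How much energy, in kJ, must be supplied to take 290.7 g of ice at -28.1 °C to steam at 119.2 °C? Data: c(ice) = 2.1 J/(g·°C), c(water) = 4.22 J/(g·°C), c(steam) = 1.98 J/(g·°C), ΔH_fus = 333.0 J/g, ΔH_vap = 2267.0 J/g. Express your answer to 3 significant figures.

q = 907 kJ

q1 (heat ice -28.1→0.0 °C): 290.7 × 2.1 × 28.1 = 17154 J
q2 (melt at 0 °C): 290.7 × 333.0 = 96803 J
q3 (heat water 0.0→100.0 °C): 290.7 × 4.22 × 100.0 = 122675 J
q4 (vaporize at 100 °C): 290.7 × 2267.0 = 659017 J
q5 (heat steam 100.0→119.2 °C): 290.7 × 1.98 × 19.2 = 11051 J
Total: 17154 + 96803 + 122675 + 659017 + 11051 = 906700 J = 907 kJ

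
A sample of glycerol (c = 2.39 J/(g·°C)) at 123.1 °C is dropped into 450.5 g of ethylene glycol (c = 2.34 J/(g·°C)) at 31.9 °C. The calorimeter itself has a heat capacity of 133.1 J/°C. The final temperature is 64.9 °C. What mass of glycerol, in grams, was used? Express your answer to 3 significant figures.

q_gained = (450.5 × 2.34 + 133.1) × (64.9 − 31.9) = 39180 J
q_lost = m × 2.39 × (123.1 − 64.9) = 139.098 m
m = 39180 / 139.098 = 282 g

m = 282 g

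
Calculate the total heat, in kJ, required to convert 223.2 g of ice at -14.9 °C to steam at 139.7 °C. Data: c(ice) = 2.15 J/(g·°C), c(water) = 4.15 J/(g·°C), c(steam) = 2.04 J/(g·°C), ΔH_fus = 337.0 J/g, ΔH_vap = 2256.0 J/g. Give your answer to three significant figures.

q = 697 kJ

q1 (heat ice -14.9→0.0 °C): 223.2 × 2.15 × 14.9 = 7150 J
q2 (melt at 0 °C): 223.2 × 337.0 = 75218 J
q3 (heat water 0.0→100.0 °C): 223.2 × 4.15 × 100.0 = 92628 J
q4 (vaporize at 100 °C): 223.2 × 2256.0 = 503539 J
q5 (heat steam 100.0→139.7 °C): 223.2 × 2.04 × 39.7 = 18077 J
Total: 7150 + 75218 + 92628 + 503539 + 18077 = 696612 J = 697 kJ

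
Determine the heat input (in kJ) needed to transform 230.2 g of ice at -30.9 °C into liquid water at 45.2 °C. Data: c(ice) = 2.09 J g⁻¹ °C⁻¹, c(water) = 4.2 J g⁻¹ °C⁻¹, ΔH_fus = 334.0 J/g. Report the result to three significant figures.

q = 135 kJ

q1 (heat ice -30.9→0.0 °C): 230.2 × 2.09 × 30.9 = 14867 J
q2 (melt at 0 °C): 230.2 × 334.0 = 76887 J
q3 (heat water 0.0→45.2 °C): 230.2 × 4.2 × 45.2 = 43701 J
Total: 14867 + 76887 + 43701 = 135455 J = 135 kJ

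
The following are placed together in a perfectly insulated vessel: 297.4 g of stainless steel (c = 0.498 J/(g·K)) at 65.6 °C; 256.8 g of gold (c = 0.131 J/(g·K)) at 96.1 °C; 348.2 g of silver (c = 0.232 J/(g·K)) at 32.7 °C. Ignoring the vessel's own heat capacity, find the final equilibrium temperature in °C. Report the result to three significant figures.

Σ mᵢcᵢ(T − Tᵢ) = 0  ⇒  T = Σ mᵢcᵢTᵢ / Σ mᵢcᵢ
Σ mᵢcᵢ = 297.4×0.498 + 256.8×0.131 + 348.2×0.232 = 262.5284
Σ mᵢcᵢTᵢ = 148.1052×65.6 + 33.6408×96.1 + 80.7824×32.7 = 15590
T = 15590 / 262.5284 = 59.38 °C

T_f = 59.4 °C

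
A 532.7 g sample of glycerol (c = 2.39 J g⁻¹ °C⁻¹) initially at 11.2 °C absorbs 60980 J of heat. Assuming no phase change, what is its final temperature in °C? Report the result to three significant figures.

T_f = 59.1 °C

ΔT = q / (m c) = 60980 / (532.7 × 2.39) = 47.90 °C
T_f = 11.2 + 47.90 = 59.10 °C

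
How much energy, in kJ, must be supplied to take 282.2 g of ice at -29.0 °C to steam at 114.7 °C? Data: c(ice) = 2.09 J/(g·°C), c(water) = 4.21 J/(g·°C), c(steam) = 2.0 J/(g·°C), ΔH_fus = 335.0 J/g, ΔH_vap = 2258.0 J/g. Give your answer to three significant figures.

q1 (heat ice -29.0→0.0 °C): 282.2 × 2.09 × 29.0 = 17104 J
q2 (melt at 0 °C): 282.2 × 335.0 = 94537 J
q3 (heat water 0.0→100.0 °C): 282.2 × 4.21 × 100.0 = 118806 J
q4 (vaporize at 100 °C): 282.2 × 2258.0 = 637208 J
q5 (heat steam 100.0→114.7 °C): 282.2 × 2.0 × 14.7 = 8297 J
Total: 17104 + 94537 + 118806 + 637208 + 8297 = 875952 J = 876 kJ

q = 876 kJ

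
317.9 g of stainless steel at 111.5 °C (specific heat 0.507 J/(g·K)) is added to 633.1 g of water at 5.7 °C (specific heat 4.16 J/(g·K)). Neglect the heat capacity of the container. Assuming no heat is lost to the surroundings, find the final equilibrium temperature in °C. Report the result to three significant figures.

Heat lost by stainless steel = heat gained by water.
(317.9)(0.507)(111.5 − T) = (633.1)(4.16)(T − 5.7)
161.1753 (111.5 − T) = 2633.696 (T − 5.7)
17971 − 161.1753 T = 2633.696 T − 15012
32983 = 2794.8713 T
T = 11.80 °C

T_f = 11.8 °C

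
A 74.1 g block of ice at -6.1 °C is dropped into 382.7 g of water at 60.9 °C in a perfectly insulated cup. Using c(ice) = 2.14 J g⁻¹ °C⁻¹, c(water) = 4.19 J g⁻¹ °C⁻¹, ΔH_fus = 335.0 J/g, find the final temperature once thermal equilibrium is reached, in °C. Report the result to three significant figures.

Heat to bring ice to 0 °C and melt it: q₁ = 74.1×2.14×6.1 + 74.1×335.0 = 25791 J
Heat the water can supply cooling to 0 °C: 382.7×4.19×60.9 = 97653.9 J > q₁, so all ice melts.
Energy balance: 382.7×4.19×(60.9 − T) = 25791 + 74.1×4.19×(T − 0)
1603.513(60.9 − T) = 25791 + 310.479 T
97653.9 − 25791 = 1913.992 T
T = 71862.9 / 1913.992 = 37.546 °C

T_f = 37.5 °C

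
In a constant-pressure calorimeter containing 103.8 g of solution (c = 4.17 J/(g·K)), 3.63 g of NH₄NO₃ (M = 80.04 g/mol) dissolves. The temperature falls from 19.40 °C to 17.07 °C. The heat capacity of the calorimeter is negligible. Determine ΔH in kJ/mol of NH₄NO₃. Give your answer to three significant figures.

ΔH = 22.2 kJ/mol

|ΔT| = |17.07 − 19.40| = 2.33 °C
|q_surr| = (103.8 × 4.17) × 2.33 = 432.846 × 2.33 = 1009 J
n(NH₄NO₃) = 3.63 / 80.04 = 0.04535 mol
Temperature fell, so q_rxn = +|q_surr| = 1.009 kJ
ΔH = q_rxn / n = 22.249 kJ/mol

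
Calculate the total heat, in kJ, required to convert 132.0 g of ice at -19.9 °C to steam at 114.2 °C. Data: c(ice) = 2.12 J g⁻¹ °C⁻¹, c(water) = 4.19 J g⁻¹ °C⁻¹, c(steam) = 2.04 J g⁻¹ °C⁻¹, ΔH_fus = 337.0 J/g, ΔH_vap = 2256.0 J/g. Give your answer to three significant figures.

q = 407 kJ

q1 (heat ice -19.9→0.0 °C): 132.0 × 2.12 × 19.9 = 5569 J
q2 (melt at 0 °C): 132.0 × 337.0 = 44484 J
q3 (heat water 0.0→100.0 °C): 132.0 × 4.19 × 100.0 = 55308 J
q4 (vaporize at 100 °C): 132.0 × 2256.0 = 297792 J
q5 (heat steam 100.0→114.2 °C): 132.0 × 2.04 × 14.2 = 3824 J
Total: 5569 + 44484 + 55308 + 297792 + 3824 = 406977 J = 407 kJ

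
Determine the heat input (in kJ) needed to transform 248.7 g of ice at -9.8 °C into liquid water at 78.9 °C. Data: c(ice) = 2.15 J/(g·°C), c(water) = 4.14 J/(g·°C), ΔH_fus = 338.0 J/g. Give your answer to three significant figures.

q1 (heat ice -9.8→0.0 °C): 248.7 × 2.15 × 9.8 = 5240 J
q2 (melt at 0 °C): 248.7 × 338.0 = 84061 J
q3 (heat water 0.0→78.9 °C): 248.7 × 4.14 × 78.9 = 81237 J
Total: 5240 + 84061 + 81237 = 170538 J = 171 kJ

q = 171 kJ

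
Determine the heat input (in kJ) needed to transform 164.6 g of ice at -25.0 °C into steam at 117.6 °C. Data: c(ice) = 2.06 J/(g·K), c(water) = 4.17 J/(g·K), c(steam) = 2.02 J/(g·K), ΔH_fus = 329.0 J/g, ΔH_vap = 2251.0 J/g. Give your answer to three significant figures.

q1 (heat ice -25.0→0.0 °C): 164.6 × 2.06 × 25.0 = 8477 J
q2 (melt at 0 °C): 164.6 × 329.0 = 54153 J
q3 (heat water 0.0→100.0 °C): 164.6 × 4.17 × 100.0 = 68638 J
q4 (vaporize at 100 °C): 164.6 × 2251.0 = 370515 J
q5 (heat steam 100.0→117.6 °C): 164.6 × 2.02 × 17.6 = 5852 J
Total: 8477 + 54153 + 68638 + 370515 + 5852 = 507635 J = 508 kJ

q = 508 kJ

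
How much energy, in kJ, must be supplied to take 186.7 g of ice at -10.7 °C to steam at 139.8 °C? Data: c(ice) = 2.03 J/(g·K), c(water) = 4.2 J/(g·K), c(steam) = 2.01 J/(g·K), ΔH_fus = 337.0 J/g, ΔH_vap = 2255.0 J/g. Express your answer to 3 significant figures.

q1 (heat ice -10.7→0.0 °C): 186.7 × 2.03 × 10.7 = 4055 J
q2 (melt at 0 °C): 186.7 × 337.0 = 62918 J
q3 (heat water 0.0→100.0 °C): 186.7 × 4.2 × 100.0 = 78414 J
q4 (vaporize at 100 °C): 186.7 × 2255.0 = 421009 J
q5 (heat steam 100.0→139.8 °C): 186.7 × 2.01 × 39.8 = 14936 J
Total: 4055 + 62918 + 78414 + 421009 + 14936 = 581332 J = 581 kJ

q = 581 kJ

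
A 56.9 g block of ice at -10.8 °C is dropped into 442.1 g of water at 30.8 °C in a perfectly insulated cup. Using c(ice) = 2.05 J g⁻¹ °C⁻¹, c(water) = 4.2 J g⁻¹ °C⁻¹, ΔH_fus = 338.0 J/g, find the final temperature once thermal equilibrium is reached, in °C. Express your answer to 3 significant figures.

T_f = 17.5 °C

Heat to bring ice to 0 °C and melt it: q₁ = 56.9×2.05×10.8 + 56.9×338.0 = 20492 J
Heat the water can supply cooling to 0 °C: 442.1×4.2×30.8 = 57190.1 J > q₁, so all ice melts.
Energy balance: 442.1×4.2×(30.8 − T) = 20492 + 56.9×4.2×(T − 0)
1856.82(30.8 − T) = 20492 + 238.98 T
57190.1 − 20492 = 2095.80 T
T = 36698.1 / 2095.80 = 17.51 °C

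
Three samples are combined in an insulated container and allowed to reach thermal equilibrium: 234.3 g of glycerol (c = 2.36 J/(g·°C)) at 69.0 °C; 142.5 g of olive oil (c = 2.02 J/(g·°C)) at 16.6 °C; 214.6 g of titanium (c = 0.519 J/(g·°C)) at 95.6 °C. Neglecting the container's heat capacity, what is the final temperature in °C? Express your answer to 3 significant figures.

T_f = 56.3 °C

Σ mᵢcᵢ(T − Tᵢ) = 0  ⇒  T = Σ mᵢcᵢTᵢ / Σ mᵢcᵢ
Σ mᵢcᵢ = 234.3×2.36 + 142.5×2.02 + 214.6×0.519 = 952.1754
Σ mᵢcᵢTᵢ = 552.948×69.0 + 287.85×16.6 + 111.3774×95.6 = 53579
T = 53579 / 952.1754 = 56.27 °C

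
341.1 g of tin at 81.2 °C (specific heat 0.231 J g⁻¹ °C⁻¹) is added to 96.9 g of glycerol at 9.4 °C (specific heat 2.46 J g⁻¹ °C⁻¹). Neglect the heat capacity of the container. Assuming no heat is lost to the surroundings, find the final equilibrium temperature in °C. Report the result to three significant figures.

Heat lost by tin = heat gained by glycerol.
(341.1)(0.231)(81.2 − T) = (96.9)(2.46)(T − 9.4)
78.7941 (81.2 − T) = 238.374 (T − 9.4)
6398.1 − 78.7941 T = 238.374 T − 2240.7
8638.8 = 317.1681 T
T = 27.24 °C

T_f = 27.2 °C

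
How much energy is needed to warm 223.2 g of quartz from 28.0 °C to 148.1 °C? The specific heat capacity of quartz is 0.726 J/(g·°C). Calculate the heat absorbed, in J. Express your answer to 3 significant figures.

q = 19500 J

q = m c ΔT = 223.2 × 0.726 × (148.1 − 28.0)
q = 223.2 × 0.726 × 120.1 = 19460 J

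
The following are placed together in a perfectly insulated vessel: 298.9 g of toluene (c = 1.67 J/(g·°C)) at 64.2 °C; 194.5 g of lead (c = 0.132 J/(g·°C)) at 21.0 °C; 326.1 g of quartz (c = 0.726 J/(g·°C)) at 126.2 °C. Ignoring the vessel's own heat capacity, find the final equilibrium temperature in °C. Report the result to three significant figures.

T_f = 82.0 °C

Σ mᵢcᵢ(T − Tᵢ) = 0  ⇒  T = Σ mᵢcᵢTᵢ / Σ mᵢcᵢ
Σ mᵢcᵢ = 298.9×1.67 + 194.5×0.132 + 326.1×0.726 = 761.5856
Σ mᵢcᵢTᵢ = 499.163×64.2 + 25.674×21.0 + 236.7486×126.2 = 62463
T = 62463 / 761.5856 = 82.02 °C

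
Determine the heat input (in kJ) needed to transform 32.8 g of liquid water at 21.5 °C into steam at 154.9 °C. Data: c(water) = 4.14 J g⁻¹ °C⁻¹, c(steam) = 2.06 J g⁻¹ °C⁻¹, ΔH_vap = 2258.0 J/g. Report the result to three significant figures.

q1 (heat water 21.5→100.0 °C): 32.8 × 4.14 × 78.5 = 10660 J
q2 (vaporize at 100 °C): 32.8 × 2258.0 = 74062 J
q3 (heat steam 100.0→154.9 °C): 32.8 × 2.06 × 54.9 = 3709 J
Total: 10660 + 74062 + 3709 = 88431 J = 88.4 kJ

q = 88.4 kJ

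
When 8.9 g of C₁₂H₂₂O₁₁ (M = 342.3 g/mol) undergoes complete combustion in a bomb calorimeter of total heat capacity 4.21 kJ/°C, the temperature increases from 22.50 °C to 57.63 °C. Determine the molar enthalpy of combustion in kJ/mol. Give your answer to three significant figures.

ΔT = 57.63 − 22.50 = 35.13 °C
q_cal = C_cal × ΔT = 4.21 × 35.13 = 147.8973 kJ
n = 8.9 / 342.3 = 0.02600 mol
q_rxn = −q_cal = -147.8973 kJ
ΔH = -147.8973 / 0.02600 = -5688 kJ/mol

ΔH = -5690 kJ/mol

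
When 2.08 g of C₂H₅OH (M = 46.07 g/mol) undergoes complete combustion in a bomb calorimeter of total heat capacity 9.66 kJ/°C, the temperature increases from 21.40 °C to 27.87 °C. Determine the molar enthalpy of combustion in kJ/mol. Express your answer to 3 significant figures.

ΔH = -1380 kJ/mol

ΔT = 27.87 − 21.40 = 6.47 °C
q_cal = C_cal × ΔT = 9.66 × 6.47 = 62.5002 kJ
n = 2.08 / 46.07 = 0.04515 mol
q_rxn = −q_cal = -62.5002 kJ
ΔH = -62.5002 / 0.04515 = -1384 kJ/mol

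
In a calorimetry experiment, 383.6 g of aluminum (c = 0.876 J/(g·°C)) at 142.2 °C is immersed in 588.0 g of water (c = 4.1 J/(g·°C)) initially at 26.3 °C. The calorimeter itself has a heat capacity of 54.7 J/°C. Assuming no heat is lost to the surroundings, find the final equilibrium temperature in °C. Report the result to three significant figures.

Heat lost by aluminum = heat gained by water + calorimeter.
(383.6)(0.876)(142.2 − T) = [(588.0)(4.1) + 54.7](T − 26.3)
336.0336 (142.2 − T) = 2465.5 (T − 26.3)
47784 − 336.0336 T = 2465.5 T − 64843
112627 = 2801.5336 T
T = 40.20 °C

T_f = 40.2 °C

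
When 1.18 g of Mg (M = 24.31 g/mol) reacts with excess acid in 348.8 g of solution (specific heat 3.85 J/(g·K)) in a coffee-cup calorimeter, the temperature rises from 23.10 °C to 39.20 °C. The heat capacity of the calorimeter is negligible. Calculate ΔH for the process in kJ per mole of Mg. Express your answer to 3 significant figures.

|ΔT| = |39.20 − 23.10| = 16.10 °C
|q_surr| = (348.8 × 3.85) × 16.10 = 1342.88 × 16.10 = 21620 J
n(Mg) = 1.18 / 24.31 = 0.04854 mol
Temperature rose, so q_rxn = −|q_surr| = -21.62 kJ
ΔH = q_rxn / n = -445.4 kJ/mol

ΔH = -445 kJ/mol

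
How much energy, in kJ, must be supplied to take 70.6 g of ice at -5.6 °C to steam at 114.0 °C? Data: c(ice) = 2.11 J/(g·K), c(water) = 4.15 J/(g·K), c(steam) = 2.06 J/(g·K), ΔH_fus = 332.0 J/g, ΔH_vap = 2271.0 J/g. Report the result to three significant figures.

q1 (heat ice -5.6→0.0 °C): 70.6 × 2.11 × 5.6 = 834 J
q2 (melt at 0 °C): 70.6 × 332.0 = 23439 J
q3 (heat water 0.0→100.0 °C): 70.6 × 4.15 × 100.0 = 29299 J
q4 (vaporize at 100 °C): 70.6 × 2271.0 = 160333 J
q5 (heat steam 100.0→114.0 °C): 70.6 × 2.06 × 14.0 = 2036 J
Total: 834 + 23439 + 29299 + 160333 + 2036 = 215941 J = 216 kJ

q = 216 kJ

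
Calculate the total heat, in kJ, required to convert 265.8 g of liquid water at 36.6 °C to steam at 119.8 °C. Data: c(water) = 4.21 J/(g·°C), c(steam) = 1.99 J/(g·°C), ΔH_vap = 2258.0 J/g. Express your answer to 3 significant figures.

q1 (heat water 36.6→100.0 °C): 265.8 × 4.21 × 63.4 = 70946 J
q2 (vaporize at 100 °C): 265.8 × 2258.0 = 600176 J
q3 (heat steam 100.0→119.8 °C): 265.8 × 1.99 × 19.8 = 10473 J
Total: 70946 + 600176 + 10473 = 681595 J = 682 kJ

q = 682 kJ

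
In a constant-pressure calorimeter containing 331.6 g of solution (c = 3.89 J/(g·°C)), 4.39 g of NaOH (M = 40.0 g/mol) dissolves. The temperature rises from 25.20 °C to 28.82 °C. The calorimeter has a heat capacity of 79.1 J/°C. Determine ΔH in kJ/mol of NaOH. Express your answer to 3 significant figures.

|ΔT| = |28.82 − 25.20| = 3.62 °C
|q_surr| = (331.6 × 3.89 + 79.1) × 3.62 = 1369.024 × 3.62 = 4955.9 J
n(NaOH) = 4.39 / 40.0 = 0.10975 mol
Temperature rose, so q_rxn = −|q_surr| = -4.9559 kJ
ΔH = q_rxn / n = -45.16 kJ/mol

ΔH = -45.2 kJ/mol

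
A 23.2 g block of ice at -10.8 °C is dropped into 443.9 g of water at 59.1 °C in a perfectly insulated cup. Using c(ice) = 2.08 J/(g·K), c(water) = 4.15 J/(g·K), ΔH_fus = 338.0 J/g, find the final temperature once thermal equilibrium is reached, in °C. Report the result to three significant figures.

T_f = 51.9 °C

Heat to bring ice to 0 °C and melt it: q₁ = 23.2×2.08×10.8 + 23.2×338.0 = 8362.8 J
Heat the water can supply cooling to 0 °C: 443.9×4.15×59.1 = 108873 J > q₁, so all ice melts.
Energy balance: 443.9×4.15×(59.1 − T) = 8362.8 + 23.2×4.15×(T − 0)
1842.185(59.1 − T) = 8362.8 + 96.28 T
108873 − 8362.8 = 1938.465 T
T = 100510.2 / 1938.465 = 51.85 °C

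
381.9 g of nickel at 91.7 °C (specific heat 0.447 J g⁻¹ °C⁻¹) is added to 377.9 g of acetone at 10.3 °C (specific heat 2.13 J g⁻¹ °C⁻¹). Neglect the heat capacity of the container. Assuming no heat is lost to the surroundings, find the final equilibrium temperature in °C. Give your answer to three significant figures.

T_f = 24.5 °C

Heat lost by nickel = heat gained by acetone.
(381.9)(0.447)(91.7 − T) = (377.9)(2.13)(T − 10.3)
170.7093 (91.7 − T) = 804.927 (T − 10.3)
15654 − 170.7093 T = 804.927 T − 8290.7
23944.7 = 975.6363 T
T = 24.54 °C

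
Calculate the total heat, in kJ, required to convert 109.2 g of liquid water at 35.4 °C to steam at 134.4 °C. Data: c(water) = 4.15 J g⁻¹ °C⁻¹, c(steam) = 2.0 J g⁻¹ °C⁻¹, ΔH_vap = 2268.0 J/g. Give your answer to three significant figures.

q = 284 kJ

q1 (heat water 35.4→100.0 °C): 109.2 × 4.15 × 64.6 = 29275 J
q2 (vaporize at 100 °C): 109.2 × 2268.0 = 247666 J
q3 (heat steam 100.0→134.4 °C): 109.2 × 2.0 × 34.4 = 7513 J
Total: 29275 + 247666 + 7513 = 284454 J = 284 kJ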